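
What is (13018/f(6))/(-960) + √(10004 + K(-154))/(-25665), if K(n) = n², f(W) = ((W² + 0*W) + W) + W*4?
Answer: -6509/31680 - 2*√8430/25665 ≈ -0.21262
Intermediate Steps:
f(W) = W² + 5*W (f(W) = ((W² + 0) + W) + 4*W = (W² + W) + 4*W = (W + W²) + 4*W = W² + 5*W)
(13018/f(6))/(-960) + √(10004 + K(-154))/(-25665) = (13018/((6*(5 + 6))))/(-960) + √(10004 + (-154)²)/(-25665) = (13018/((6*11)))*(-1/960) + √(10004 + 23716)*(-1/25665) = (13018/66)*(-1/960) + √33720*(-1/25665) = (13018*(1/66))*(-1/960) + (2*√8430)*(-1/25665) = (6509/33)*(-1/960) - 2*√8430/25665 = -6509/31680 - 2*√8430/25665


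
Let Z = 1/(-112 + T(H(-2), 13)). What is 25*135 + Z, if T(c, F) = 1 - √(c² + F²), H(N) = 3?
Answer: 40982514/12143 + √178/12143 ≈ 3375.0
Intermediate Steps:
T(c, F) = 1 - √(F² + c²)
Z = 1/(-111 - √178) (Z = 1/(-112 + (1 - √(13² + 3²))) = 1/(-112 + (1 - √(169 + 9))) = 1/(-112 + (1 - √178)) = 1/(-111 - √178) ≈ -0.0080424)
25*135 + Z = 25*135 + (-111/12143 + √178/12143) = 3375 + (-111/12143 + √178/12143) = 40982514/12143 + √178/12143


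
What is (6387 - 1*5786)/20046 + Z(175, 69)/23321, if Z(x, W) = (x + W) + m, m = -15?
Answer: 18606455/467492766 ≈ 0.039801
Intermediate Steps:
Z(x, W) = -15 + W + x (Z(x, W) = (x + W) - 15 = (W + x) - 15 = -15 + W + x)
(6387 - 1*5786)/20046 + Z(175, 69)/23321 = (6387 - 1*5786)/20046 + (-15 + 69 + 175)/23321 = (6387 - 5786)*(1/20046) + 229*(1/23321) = 601*(1/20046) + 229/23321 = 601/20046 + 229/23321 = 18606455/467492766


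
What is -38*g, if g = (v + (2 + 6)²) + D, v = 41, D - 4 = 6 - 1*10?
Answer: -3990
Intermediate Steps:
D = 0 (D = 4 + (6 - 1*10) = 4 + (6 - 10) = 4 - 4 = 0)
g = 105 (g = (41 + (2 + 6)²) + 0 = (41 + 8²) + 0 = (41 + 64) + 0 = 105 + 0 = 105)
-38*g = -38*105 = -3990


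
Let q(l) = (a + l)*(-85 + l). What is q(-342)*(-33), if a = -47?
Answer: -5481399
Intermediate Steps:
q(l) = (-85 + l)*(-47 + l) (q(l) = (-47 + l)*(-85 + l) = (-85 + l)*(-47 + l))
q(-342)*(-33) = (3995 + (-342)**2 - 132*(-342))*(-33) = (3995 + 116964 + 45144)*(-33) = 166103*(-33) = -5481399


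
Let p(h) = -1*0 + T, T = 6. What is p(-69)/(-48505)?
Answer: -6/48505 ≈ -0.00012370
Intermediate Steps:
p(h) = 6 (p(h) = -1*0 + 6 = 0 + 6 = 6)
p(-69)/(-48505) = 6/(-48505) = 6*(-1/48505) = -6/48505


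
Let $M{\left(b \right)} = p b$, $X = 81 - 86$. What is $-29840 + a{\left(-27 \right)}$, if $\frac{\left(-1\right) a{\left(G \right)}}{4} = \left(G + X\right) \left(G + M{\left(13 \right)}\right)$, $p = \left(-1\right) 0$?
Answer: $-33296$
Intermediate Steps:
$p = 0$
$X = -5$
$M{\left(b \right)} = 0$ ($M{\left(b \right)} = 0 b = 0$)
$a{\left(G \right)} = - 4 G \left(-5 + G\right)$ ($a{\left(G \right)} = - 4 \left(G - 5\right) \left(G + 0\right) = - 4 \left(-5 + G\right) G = - 4 G \left(-5 + G\right)$)
$-29840 + a{\left(-27 \right)} = -29840 + 4 \left(-27\right) \left(5 - -27\right) = -29840 + 4 \left(-27\right) \left(5 + 27\right) = -29840 + 4 \left(-27\right) 32 = -29840 - 3456 = -33296$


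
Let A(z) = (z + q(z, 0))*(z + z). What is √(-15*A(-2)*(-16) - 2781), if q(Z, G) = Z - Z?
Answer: I*√861 ≈ 29.343*I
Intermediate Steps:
q(Z, G) = 0
A(z) = 2*z² (A(z) = (z + 0)*(z + z) = z*(2*z) = 2*z²)
√(-15*A(-2)*(-16) - 2781) = √(-30*(-2)²*(-16) - 2781) = √(-30*4*(-16) - 2781) = √(-15*8*(-16) - 2781) = √(-120*(-16) - 2781) = √(1920 - 2781) = √(-861) = I*√861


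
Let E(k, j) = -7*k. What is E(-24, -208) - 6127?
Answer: -5959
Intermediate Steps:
E(-24, -208) - 6127 = -7*(-24) - 6127 = 168 - 6127 = -5959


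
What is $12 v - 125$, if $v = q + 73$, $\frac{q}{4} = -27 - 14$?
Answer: $-1217$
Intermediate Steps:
$q = -164$ ($q = 4 \left(-27 - 14\right) = 4 \left(-41\right) = -164$)
$v = -91$ ($v = -164 + 73 = -91$)
$12 v - 125 = 12 \left(-91\right) - 125 = -1092 - 125 = -1217$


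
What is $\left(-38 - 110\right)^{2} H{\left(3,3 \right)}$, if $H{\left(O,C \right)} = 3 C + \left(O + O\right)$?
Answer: $328560$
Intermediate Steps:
$H{\left(O,C \right)} = 2 O + 3 C$ ($H{\left(O,C \right)} = 3 C + 2 O = 2 O + 3 C$)
$\left(-38 - 110\right)^{2} H{\left(3,3 \right)} = \left(-38 - 110\right)^{2} \left(2 \cdot 3 + 3 \cdot 3\right) = \left(-148\right)^{2} \left(6 + 9\right) = 21904 \cdot 15 = 328560$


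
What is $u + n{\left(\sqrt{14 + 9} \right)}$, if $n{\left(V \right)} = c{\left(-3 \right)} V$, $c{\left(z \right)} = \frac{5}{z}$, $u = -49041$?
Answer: $-49041 - \frac{5 \sqrt{23}}{3} \approx -49049.0$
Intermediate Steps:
$n{\left(V \right)} = - \frac{5 V}{3}$ ($n{\left(V \right)} = \frac{5}{-3} V = 5 \left(- \frac{1}{3}\right) V = - \frac{5 V}{3}$)
$u + n{\left(\sqrt{14 + 9} \right)} = -49041 - \frac{5 \sqrt{14 + 9}}{3} = -49041 - \frac{5 \sqrt{23}}{3}$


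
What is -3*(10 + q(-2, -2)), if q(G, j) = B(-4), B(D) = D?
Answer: -18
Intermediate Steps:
q(G, j) = -4
-3*(10 + q(-2, -2)) = -3*(10 - 4) = -3*6 = -18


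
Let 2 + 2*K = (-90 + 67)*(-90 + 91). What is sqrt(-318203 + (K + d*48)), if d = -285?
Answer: 43*I*sqrt(718)/2 ≈ 576.1*I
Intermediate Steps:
K = -25/2 (K = -1 + ((-90 + 67)*(-90 + 91))/2 = -1 + (-23*1)/2 = -1 + (1/2)*(-23) = -1 - 23/2 = -25/2 ≈ -12.500)
sqrt(-318203 + (K + d*48)) = sqrt(-318203 + (-25/2 - 285*48)) = sqrt(-318203 + (-25/2 - 13680)) = sqrt(-318203 - 27385/2) = sqrt(-663791/2) = 43*I*sqrt(718)/2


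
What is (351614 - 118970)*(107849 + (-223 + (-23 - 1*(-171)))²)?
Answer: 26399045256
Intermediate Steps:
(351614 - 118970)*(107849 + (-223 + (-23 - 1*(-171)))²) = 232644*(107849 + (-223 + (-23 + 171))²) = 232644*(107849 + (-223 + 148)²) = 232644*(107849 + (-75)²) = 232644*(107849 + 5625) = 232644*113474 = 26399045256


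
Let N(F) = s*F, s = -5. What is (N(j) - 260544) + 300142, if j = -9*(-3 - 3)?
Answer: 39328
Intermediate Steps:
j = 54 (j = -9*(-6) = 54)
N(F) = -5*F
(N(j) - 260544) + 300142 = (-5*54 - 260544) + 300142 = (-270 - 260544) + 300142 = -260814 + 300142 = 39328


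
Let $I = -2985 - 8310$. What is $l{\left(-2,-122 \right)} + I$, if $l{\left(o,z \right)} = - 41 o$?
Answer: $-11213$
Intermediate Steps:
$I = -11295$ ($I = -2985 - 8310 = -11295$)
$l{\left(-2,-122 \right)} + I = \left(-41\right) \left(-2\right) - 11295 = 82 - 11295 = -11213$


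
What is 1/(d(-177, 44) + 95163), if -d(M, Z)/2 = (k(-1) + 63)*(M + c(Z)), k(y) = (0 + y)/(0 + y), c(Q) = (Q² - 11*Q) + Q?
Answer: -1/73669 ≈ -1.3574e-5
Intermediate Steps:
c(Q) = Q² - 10*Q
k(y) = 1 (k(y) = y/y = 1)
d(M, Z) = -128*M - 128*Z*(-10 + Z) (d(M, Z) = -2*(1 + 63)*(M + Z*(-10 + Z)) = -128*(M + Z*(-10 + Z)) = -2*(64*M + 64*Z*(-10 + Z)) = -128*M - 128*Z*(-10 + Z))
1/(d(-177, 44) + 95163) = 1/((-128*(-177) - 128*44*(-10 + 44)) + 95163) = 1/((22656 - 128*44*34) + 95163) = 1/((22656 - 191488) + 95163) = 1/(-168832 + 95163) = 1/(-73669) = -1/73669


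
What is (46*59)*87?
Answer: 236118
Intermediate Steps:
(46*59)*87 = 2714*87 = 236118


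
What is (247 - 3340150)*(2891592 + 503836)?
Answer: -11340400163484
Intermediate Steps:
(247 - 3340150)*(2891592 + 503836) = -3339903*3395428 = -11340400163484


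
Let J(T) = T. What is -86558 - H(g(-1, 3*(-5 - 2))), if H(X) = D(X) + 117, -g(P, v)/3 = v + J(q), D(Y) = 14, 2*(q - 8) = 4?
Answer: -86689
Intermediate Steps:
q = 10 (q = 8 + (1/2)*4 = 8 + 2 = 10)
g(P, v) = -30 - 3*v (g(P, v) = -3*(v + 10) = -3*(10 + v) = -30 - 3*v)
H(X) = 131 (H(X) = 14 + 117 = 131)
-86558 - H(g(-1, 3*(-5 - 2))) = -86558 - 1*131 = -86558 - 131 = -86689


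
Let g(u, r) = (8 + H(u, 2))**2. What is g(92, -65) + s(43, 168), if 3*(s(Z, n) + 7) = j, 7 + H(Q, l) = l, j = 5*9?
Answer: 17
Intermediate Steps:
j = 45
H(Q, l) = -7 + l
s(Z, n) = 8 (s(Z, n) = -7 + (1/3)*45 = -7 + 15 = 8)
g(u, r) = 9 (g(u, r) = (8 + (-7 + 2))**2 = (8 - 5)**2 = 3**2 = 9)
g(92, -65) + s(43, 168) = 9 + 8 = 17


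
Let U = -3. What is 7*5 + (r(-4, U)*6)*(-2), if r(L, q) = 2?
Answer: 11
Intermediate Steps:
7*5 + (r(-4, U)*6)*(-2) = 7*5 + (2*6)*(-2) = 35 + 12*(-2) = 35 - 24 = 11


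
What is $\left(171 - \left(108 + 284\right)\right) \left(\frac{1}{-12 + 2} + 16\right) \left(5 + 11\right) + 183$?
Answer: $- \frac{280197}{5} \approx -56039.0$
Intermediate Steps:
$\left(171 - \left(108 + 284\right)\right) \left(\frac{1}{-12 + 2} + 16\right) \left(5 + 11\right) + 183 = \left(171 - 392\right) \left(\frac{1}{-10} + 16\right) 16 + 183 = \left(171 - 392\right) \left(- \frac{1}{10} + 16\right) 16 + 183 = - 221 \cdot \frac{159}{10} \cdot 16 + 183 = \left(-221\right) \frac{1272}{5} + 183 = - \frac{281112}{5} + 183 = - \frac{280197}{5}$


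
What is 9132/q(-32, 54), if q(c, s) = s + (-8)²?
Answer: 4566/59 ≈ 77.390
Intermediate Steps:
q(c, s) = 64 + s (q(c, s) = s + 64 = 64 + s)
9132/q(-32, 54) = 9132/(64 + 54) = 9132/118 = 9132*(1/118) = 4566/59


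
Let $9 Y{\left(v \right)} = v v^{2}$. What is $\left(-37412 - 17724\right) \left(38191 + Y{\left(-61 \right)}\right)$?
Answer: $- \frac{6436466368}{9} \approx -7.1516 \cdot 10^{8}$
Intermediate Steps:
$Y{\left(v \right)} = \frac{v^{3}}{9}$ ($Y{\left(v \right)} = \frac{v v^{2}}{9} = \frac{v^{3}}{9}$)
$\left(-37412 - 17724\right) \left(38191 + Y{\left(-61 \right)}\right) = \left(-37412 - 17724\right) \left(38191 + \frac{\left(-61\right)^{3}}{9}\right) = - 55136 \left(38191 + \frac{1}{9} \left(-226981\right)\right) = - 55136 \left(38191 - \frac{226981}{9}\right) = \left(-55136\right) \frac{116738}{9} = - \frac{6436466368}{9}$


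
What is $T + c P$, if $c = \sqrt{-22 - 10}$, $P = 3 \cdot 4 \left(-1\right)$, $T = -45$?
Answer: $-45 - 48 i \sqrt{2} \approx -45.0 - 67.882 i$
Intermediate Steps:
$P = -12$ ($P = 12 \left(-1\right) = -12$)
$c = 4 i \sqrt{2}$ ($c = \sqrt{-32} = 4 i \sqrt{2} \approx 5.6569 i$)
$T + c P = -45 + 4 i \sqrt{2} \left(-12\right) = -45 - 48 i \sqrt{2}$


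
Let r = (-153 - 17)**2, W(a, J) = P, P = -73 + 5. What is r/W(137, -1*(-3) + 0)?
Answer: -425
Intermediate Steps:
P = -68
W(a, J) = -68
r = 28900 (r = (-170)**2 = 28900)
r/W(137, -1*(-3) + 0) = 28900/(-68) = 28900*(-1/68) = -425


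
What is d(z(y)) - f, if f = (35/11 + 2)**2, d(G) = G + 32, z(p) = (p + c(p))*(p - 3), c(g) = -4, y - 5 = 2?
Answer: 2075/121 ≈ 17.149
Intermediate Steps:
y = 7 (y = 5 + 2 = 7)
z(p) = (-4 + p)*(-3 + p) (z(p) = (p - 4)*(p - 3) = (-4 + p)*(-3 + p))
d(G) = 32 + G
f = 3249/121 (f = (35*(1/11) + 2)**2 = (35/11 + 2)**2 = (57/11)**2 = 3249/121 ≈ 26.851)
d(z(y)) - f = (32 + (12 + 7**2 - 7*7)) - 1*3249/121 = (32 + (12 + 49 - 49)) - 3249/121 = (32 + 12) - 3249/121 = 44 - 3249/121 = 2075/121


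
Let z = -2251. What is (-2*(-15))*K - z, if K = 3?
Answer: 2341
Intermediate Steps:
(-2*(-15))*K - z = -2*(-15)*3 - 1*(-2251) = 30*3 + 2251 = 90 + 2251 = 2341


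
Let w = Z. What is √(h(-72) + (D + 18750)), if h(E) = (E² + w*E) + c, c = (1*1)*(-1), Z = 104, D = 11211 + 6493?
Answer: √34149 ≈ 184.79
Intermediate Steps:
D = 17704
w = 104
c = -1 (c = 1*(-1) = -1)
h(E) = -1 + E² + 104*E (h(E) = (E² + 104*E) - 1 = -1 + E² + 104*E)
√(h(-72) + (D + 18750)) = √((-1 + (-72)² + 104*(-72)) + (17704 + 18750)) = √((-1 + 5184 - 7488) + 36454) = √(-2305 + 36454) = √34149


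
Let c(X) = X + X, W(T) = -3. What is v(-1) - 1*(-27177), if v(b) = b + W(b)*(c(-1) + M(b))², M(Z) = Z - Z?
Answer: 27164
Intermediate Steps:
M(Z) = 0
c(X) = 2*X
v(b) = -12 + b (v(b) = b - 3*(2*(-1) + 0)² = b - 3*(-2 + 0)² = b - 3*(-2)² = b - 3*4 = b - 12 = -12 + b)
v(-1) - 1*(-27177) = (-12 - 1) - 1*(-27177) = -13 + 27177 = 27164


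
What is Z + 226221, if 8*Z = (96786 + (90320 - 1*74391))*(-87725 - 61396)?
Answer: -16806363747/8 ≈ -2.1008e+9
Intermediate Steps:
Z = -16808173515/8 (Z = ((96786 + (90320 - 1*74391))*(-87725 - 61396))/8 = ((96786 + (90320 - 74391))*(-149121))/8 = ((96786 + 15929)*(-149121))/8 = (112715*(-149121))/8 = (⅛)*(-16808173515) = -16808173515/8 ≈ -2.1010e+9)
Z + 226221 = -16808173515/8 + 226221 = -16806363747/8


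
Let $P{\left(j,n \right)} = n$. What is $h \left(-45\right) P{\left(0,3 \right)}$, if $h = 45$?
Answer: $-6075$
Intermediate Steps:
$h \left(-45\right) P{\left(0,3 \right)} = 45 \left(-45\right) 3 = \left(-2025\right) 3 = -6075$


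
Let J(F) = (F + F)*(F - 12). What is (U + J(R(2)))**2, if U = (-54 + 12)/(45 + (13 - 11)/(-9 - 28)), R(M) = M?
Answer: 4634069476/2765569 ≈ 1675.6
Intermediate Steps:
J(F) = 2*F*(-12 + F) (J(F) = (2*F)*(-12 + F) = 2*F*(-12 + F))
U = -1554/1663 (U = -42/(45 + 2/(-37)) = -42/(45 + 2*(-1/37)) = -42/(45 - 2/37) = -42/1663/37 = -42*37/1663 = -1554/1663 ≈ -0.93446)
(U + J(R(2)))**2 = (-1554/1663 + 2*2*(-12 + 2))**2 = (-1554/1663 + 2*2*(-10))**2 = (-1554/1663 - 40)**2 = (-68074/1663)**2 = 4634069476/2765569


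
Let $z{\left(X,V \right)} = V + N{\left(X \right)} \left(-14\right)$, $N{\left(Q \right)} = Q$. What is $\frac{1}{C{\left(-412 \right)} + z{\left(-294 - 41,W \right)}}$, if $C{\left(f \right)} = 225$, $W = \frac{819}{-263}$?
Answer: $\frac{263}{1291826} \approx 0.00020359$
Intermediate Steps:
$W = - \frac{819}{263}$ ($W = 819 \left(- \frac{1}{263}\right) = - \frac{819}{263} \approx -3.1141$)
$z{\left(X,V \right)} = V - 14 X$ ($z{\left(X,V \right)} = V + X \left(-14\right) = V - 14 X$)
$\frac{1}{C{\left(-412 \right)} + z{\left(-294 - 41,W \right)}} = \frac{1}{225 - \left(\frac{819}{263} + 14 \left(-294 - 41\right)\right)} = \frac{1}{225 - - \frac{1232651}{263}} = \frac{1}{225 + \left(- \frac{819}{263} + 4690\right)} = \frac{1}{225 + \frac{1232651}{263}} = \frac{1}{\frac{1291826}{263}} = \frac{263}{1291826}$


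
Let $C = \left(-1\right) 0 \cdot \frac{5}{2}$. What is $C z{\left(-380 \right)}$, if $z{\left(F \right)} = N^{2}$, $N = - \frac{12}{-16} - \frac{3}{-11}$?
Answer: $0$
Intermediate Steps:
$C = 0$ ($C = 0 \cdot 5 \cdot \frac{1}{2} = 0 \cdot \frac{5}{2} = 0$)
$N = \frac{45}{44}$ ($N = \left(-12\right) \left(- \frac{1}{16}\right) - - \frac{3}{11} = \frac{3}{4} + \frac{3}{11} = \frac{45}{44} \approx 1.0227$)
$z{\left(F \right)} = \frac{2025}{1936}$ ($z{\left(F \right)} = \left(\frac{45}{44}\right)^{2} = \frac{2025}{1936}$)
$C z{\left(-380 \right)} = 0 \cdot \frac{2025}{1936} = 0$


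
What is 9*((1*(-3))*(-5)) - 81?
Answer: 54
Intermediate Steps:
9*((1*(-3))*(-5)) - 81 = 9*(-3*(-5)) - 81 = 9*15 - 81 = 135 - 81 = 54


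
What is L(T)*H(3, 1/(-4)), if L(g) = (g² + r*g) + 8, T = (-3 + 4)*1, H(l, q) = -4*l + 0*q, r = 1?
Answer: -120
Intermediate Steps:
H(l, q) = -4*l (H(l, q) = -4*l + 0 = -4*l)
T = 1 (T = 1*1 = 1)
L(g) = 8 + g + g² (L(g) = (g² + 1*g) + 8 = (g² + g) + 8 = (g + g²) + 8 = 8 + g + g²)
L(T)*H(3, 1/(-4)) = (8 + 1 + 1²)*(-4*3) = (8 + 1 + 1)*(-12) = 10*(-12) = -120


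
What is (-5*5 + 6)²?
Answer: 361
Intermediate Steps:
(-5*5 + 6)² = (-25 + 6)² = (-19)² = 361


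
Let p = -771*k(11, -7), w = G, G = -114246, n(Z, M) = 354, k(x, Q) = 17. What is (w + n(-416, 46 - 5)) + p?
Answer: -126999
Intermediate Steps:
w = -114246
p = -13107 (p = -771*17 = -13107)
(w + n(-416, 46 - 5)) + p = (-114246 + 354) - 13107 = -113892 - 13107 = -126999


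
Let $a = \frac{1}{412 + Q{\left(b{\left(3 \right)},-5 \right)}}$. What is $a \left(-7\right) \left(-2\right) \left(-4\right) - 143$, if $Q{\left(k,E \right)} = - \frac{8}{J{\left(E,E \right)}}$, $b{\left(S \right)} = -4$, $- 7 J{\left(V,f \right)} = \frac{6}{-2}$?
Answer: $- \frac{42227}{295} \approx -143.14$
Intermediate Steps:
$J{\left(V,f \right)} = \frac{3}{7}$ ($J{\left(V,f \right)} = - \frac{6 \frac{1}{-2}}{7} = - \frac{6 \left(- \frac{1}{2}\right)}{7} = \left(- \frac{1}{7}\right) \left(-3\right) = \frac{3}{7}$)
$Q{\left(k,E \right)} = - \frac{56}{3}$ ($Q{\left(k,E \right)} = - \frac{8}{\frac{3}{7}} = \left(-8\right) \frac{7}{3} = - \frac{56}{3}$)
$a = \frac{3}{1180}$ ($a = \frac{1}{412 - \frac{56}{3}} = \frac{1}{\frac{1180}{3}} = \frac{3}{1180} \approx 0.0025424$)
$a \left(-7\right) \left(-2\right) \left(-4\right) - 143 = \frac{3 \left(-7\right) \left(-2\right) \left(-4\right)}{1180} - 143 = \frac{3 \cdot 14 \left(-4\right)}{1180} - 143 = \frac{3}{1180} \left(-56\right) - 143 = - \frac{42}{295} - 143 = - \frac{42227}{295}$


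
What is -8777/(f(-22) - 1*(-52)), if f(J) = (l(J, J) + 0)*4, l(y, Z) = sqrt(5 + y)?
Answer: -114101/744 + 8777*I*sqrt(17)/744 ≈ -153.36 + 48.64*I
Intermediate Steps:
f(J) = 4*sqrt(5 + J) (f(J) = (sqrt(5 + J) + 0)*4 = sqrt(5 + J)*4 = 4*sqrt(5 + J))
-8777/(f(-22) - 1*(-52)) = -8777/(4*sqrt(5 - 22) - 1*(-52)) = -8777/(4*sqrt(-17) + 52) = -8777/(4*(I*sqrt(17)) + 52) = -8777/(4*I*sqrt(17) + 52) = -8777/(52 + 4*I*sqrt(17))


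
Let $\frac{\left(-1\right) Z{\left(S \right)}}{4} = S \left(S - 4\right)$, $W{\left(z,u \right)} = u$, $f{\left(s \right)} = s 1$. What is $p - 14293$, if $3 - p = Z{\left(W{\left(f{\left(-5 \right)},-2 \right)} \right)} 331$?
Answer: $1598$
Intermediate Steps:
$f{\left(s \right)} = s$
$Z{\left(S \right)} = - 4 S \left(-4 + S\right)$ ($Z{\left(S \right)} = - 4 S \left(S - 4\right) = - 4 S \left(-4 + S\right)$)
$p = 15891$ ($p = 3 - 4 \left(-2\right) \left(4 - -2\right) 331 = 3 - 4 \left(-2\right) \left(4 + 2\right) 331 = 3 - 4 \left(-2\right) 6 \cdot 331 = 3 - \left(-48\right) 331 = 3 - -15888 = 3 + 15888 = 15891$)
$p - 14293 = 15891 - 14293 = 1598$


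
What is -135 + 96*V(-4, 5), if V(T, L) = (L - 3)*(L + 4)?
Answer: 1593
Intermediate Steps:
V(T, L) = (-3 + L)*(4 + L)
-135 + 96*V(-4, 5) = -135 + 96*(-12 + 5 + 5**2) = -135 + 96*(-12 + 5 + 25) = -135 + 96*18 = -135 + 1728 = 1593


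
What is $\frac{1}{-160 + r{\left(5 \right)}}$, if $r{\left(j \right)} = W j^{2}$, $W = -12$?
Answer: $- \frac{1}{460} \approx -0.0021739$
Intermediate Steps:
$r{\left(j \right)} = - 12 j^{2}$
$\frac{1}{-160 + r{\left(5 \right)}} = \frac{1}{-160 - 12 \cdot 5^{2}} = \frac{1}{-160 - 300} = \frac{1}{-460} = - \frac{1}{460}$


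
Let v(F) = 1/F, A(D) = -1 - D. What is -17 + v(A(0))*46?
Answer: -63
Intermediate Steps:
-17 + v(A(0))*46 = -17 + 46/(-1 - 1*0) = -17 + 46/(-1 + 0) = -17 + 46/(-1) = -17 - 1*46 = -17 - 46 = -63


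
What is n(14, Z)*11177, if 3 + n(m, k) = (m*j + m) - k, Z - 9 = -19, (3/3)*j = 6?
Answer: 1173585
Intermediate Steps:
j = 6
Z = -10 (Z = 9 - 19 = -10)
n(m, k) = -3 - k + 7*m (n(m, k) = -3 + ((m*6 + m) - k) = -3 + ((6*m + m) - k) = -3 + (7*m - k) = -3 + (-k + 7*m) = -3 - k + 7*m)
n(14, Z)*11177 = (-3 - 1*(-10) + 7*14)*11177 = (-3 + 10 + 98)*11177 = 105*11177 = 1173585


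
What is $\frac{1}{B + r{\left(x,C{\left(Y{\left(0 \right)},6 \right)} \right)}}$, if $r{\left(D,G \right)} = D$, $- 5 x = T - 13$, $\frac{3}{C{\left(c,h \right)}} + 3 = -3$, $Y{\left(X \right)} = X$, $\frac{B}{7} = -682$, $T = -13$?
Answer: $- \frac{5}{23844} \approx -0.0002097$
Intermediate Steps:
$B = -4774$ ($B = 7 \left(-682\right) = -4774$)
$C{\left(c,h \right)} = - \frac{1}{2}$ ($C{\left(c,h \right)} = \frac{3}{-3 - 3} = \frac{3}{-6} = 3 \left(- \frac{1}{6}\right) = - \frac{1}{2}$)
$x = \frac{26}{5}$ ($x = - \frac{-13 - 13}{5} = \left(- \frac{1}{5}\right) \left(-26\right) = \frac{26}{5} \approx 5.2$)
$\frac{1}{B + r{\left(x,C{\left(Y{\left(0 \right)},6 \right)} \right)}} = \frac{1}{-4774 + \frac{26}{5}} = \frac{1}{- \frac{23844}{5}} = - \frac{5}{23844}$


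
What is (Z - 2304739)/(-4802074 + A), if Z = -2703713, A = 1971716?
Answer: 2504226/1415179 ≈ 1.7695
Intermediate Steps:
(Z - 2304739)/(-4802074 + A) = (-2703713 - 2304739)/(-4802074 + 1971716) = -5008452/(-2830358) = -5008452*(-1/2830358) = 2504226/1415179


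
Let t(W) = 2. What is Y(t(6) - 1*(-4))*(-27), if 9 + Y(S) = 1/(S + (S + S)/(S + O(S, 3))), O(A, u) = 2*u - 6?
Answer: 1917/8 ≈ 239.63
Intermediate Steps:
O(A, u) = -6 + 2*u
Y(S) = -9 + 1/(2 + S) (Y(S) = -9 + 1/(S + (S + S)/(S + (-6 + 2*3))) = -9 + 1/(S + (2*S)/(S + (-6 + 6))) = -9 + 1/(S + (2*S)/(S + 0)) = -9 + 1/(S + (2*S)/S) = -9 + 1/(S + 2) = -9 + 1/(2 + S))
Y(t(6) - 1*(-4))*(-27) = ((-17 - 9*(2 - 1*(-4)))/(2 + (2 - 1*(-4))))*(-27) = ((-17 - 9*(2 + 4))/(2 + (2 + 4)))*(-27) = ((-17 - 9*6)/(2 + 6))*(-27) = ((-17 - 54)/8)*(-27) = ((⅛)*(-71))*(-27) = -71/8*(-27) = 1917/8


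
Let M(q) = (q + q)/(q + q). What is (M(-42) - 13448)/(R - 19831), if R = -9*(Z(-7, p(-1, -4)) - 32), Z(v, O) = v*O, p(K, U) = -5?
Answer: 13447/19858 ≈ 0.67716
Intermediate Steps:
Z(v, O) = O*v
R = -27 (R = -9*(-5*(-7) - 32) = -9*(35 - 32) = -9*3 = -27)
M(q) = 1 (M(q) = (2*q)/((2*q)) = (2*q)*(1/(2*q)) = 1)
(M(-42) - 13448)/(R - 19831) = (1 - 13448)/(-27 - 19831) = -13447/(-19858) = -13447*(-1/19858) = 13447/19858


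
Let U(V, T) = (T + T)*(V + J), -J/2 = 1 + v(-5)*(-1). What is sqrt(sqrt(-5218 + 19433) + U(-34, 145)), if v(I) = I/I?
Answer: sqrt(-9860 + sqrt(14215)) ≈ 98.695*I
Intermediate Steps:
v(I) = 1
J = 0 (J = -2*(1 + 1*(-1)) = -2*(1 - 1) = -2*0 = 0)
U(V, T) = 2*T*V (U(V, T) = (T + T)*(V + 0) = (2*T)*V = 2*T*V)
sqrt(sqrt(-5218 + 19433) + U(-34, 145)) = sqrt(sqrt(-5218 + 19433) + 2*145*(-34)) = sqrt(sqrt(14215) - 9860) = sqrt(-9860 + sqrt(14215))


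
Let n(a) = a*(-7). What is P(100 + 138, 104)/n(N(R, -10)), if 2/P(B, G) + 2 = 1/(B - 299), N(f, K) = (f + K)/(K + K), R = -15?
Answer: 488/4305 ≈ 0.11336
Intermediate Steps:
N(f, K) = (K + f)/(2*K) (N(f, K) = (K + f)/((2*K)) = (K + f)*(1/(2*K)) = (K + f)/(2*K))
n(a) = -7*a
P(B, G) = 2/(-2 + 1/(-299 + B)) (P(B, G) = 2/(-2 + 1/(B - 299)) = 2/(-2 + 1/(-299 + B)))
P(100 + 138, 104)/n(N(R, -10)) = (2*(299 - (100 + 138))/(-599 + 2*(100 + 138)))/((-7*(-10 - 15)/(2*(-10)))) = (2*(299 - 1*238)/(-599 + 2*238))/((-7*(-1)*(-25)/(2*10))) = (2*(299 - 238)/(-599 + 476))/((-7*5/4)) = (2*61/(-123))/(-35/4) = (2*(-1/123)*61)*(-4/35) = -122/123*(-4/35) = 488/4305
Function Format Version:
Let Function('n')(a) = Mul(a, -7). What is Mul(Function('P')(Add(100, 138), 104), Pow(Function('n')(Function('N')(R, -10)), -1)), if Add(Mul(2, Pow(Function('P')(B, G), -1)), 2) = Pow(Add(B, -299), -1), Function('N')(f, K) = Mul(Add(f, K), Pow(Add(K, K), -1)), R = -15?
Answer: Rational(488, 4305) ≈ 0.11336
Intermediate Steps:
Function('N')(f, K) = Mul(Rational(1, 2), Pow(K, -1), Add(K, f)) (Function('N')(f, K) = Mul(Add(K, f), Pow(Mul(2, K), -1)) = Mul(Add(K, f), Mul(Rational(1, 2), Pow(K, -1))) = Mul(Rational(1, 2), Pow(K, -1), Add(K, f)))
Function('n')(a) = Mul(-7, a)
Function('P')(B, G) = Mul(2, Pow(Add(-2, Pow(Add(-299, B), -1)), -1)) (Function('P')(B, G) = Mul(2, Pow(Add(-2, Pow(Add(B, -299), -1)), -1)) = Mul(2, Pow(Add(-2, Pow(Add(-299, B), -1)), -1)))
Mul(Function('P')(Add(100, 138), 104), Pow(Function('n')(Function('N')(R, -10)), -1)) = Mul(Mul(2, Pow(Add(-599, Mul(2, Add(100, 138))), -1), Add(299, Mul(-1, Add(100, 138)))), Pow(Mul(-7, Mul(Rational(1, 2), Pow(-10, -1), Add(-10, -15))), -1)) = Mul(Mul(2, Pow(Add(-599, Mul(2, 238)), -1), Add(299, Mul(-1, 238))), Pow(Mul(-7, Mul(Rational(1, 2), Rational(-1, 10), -25)), -1)) = Mul(Mul(2, Pow(Add(-599, 476), -1), Add(299, -238)), Pow(Mul(-7, Rational(5, 4)), -1)) = Mul(Mul(2, Pow(-123, -1), 61), Pow(Rational(-35, 4), -1)) = Mul(Mul(2, Rational(-1, 123), 61), Rational(-4, 35)) = Mul(Rational(-122, 123), Rational(-4, 35)) = Rational(488, 4305)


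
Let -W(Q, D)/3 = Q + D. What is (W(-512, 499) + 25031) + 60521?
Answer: 85591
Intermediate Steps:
W(Q, D) = -3*D - 3*Q (W(Q, D) = -3*(Q + D) = -3*(D + Q) = -3*D - 3*Q)
(W(-512, 499) + 25031) + 60521 = ((-3*499 - 3*(-512)) + 25031) + 60521 = ((-1497 + 1536) + 25031) + 60521 = (39 + 25031) + 60521 = 25070 + 60521 = 85591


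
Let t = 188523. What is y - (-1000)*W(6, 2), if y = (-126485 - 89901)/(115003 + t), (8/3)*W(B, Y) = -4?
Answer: -227752693/151763 ≈ -1500.7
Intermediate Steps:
W(B, Y) = -3/2 (W(B, Y) = (3/8)*(-4) = -3/2)
y = -108193/151763 (y = (-126485 - 89901)/(115003 + 188523) = -216386/303526 = -216386*1/303526 = -108193/151763 ≈ -0.71291)
y - (-1000)*W(6, 2) = -108193/151763 - (-1000)*(-3)/2 = -108193/151763 - 1*1500 = -108193/151763 - 1500 = -227752693/151763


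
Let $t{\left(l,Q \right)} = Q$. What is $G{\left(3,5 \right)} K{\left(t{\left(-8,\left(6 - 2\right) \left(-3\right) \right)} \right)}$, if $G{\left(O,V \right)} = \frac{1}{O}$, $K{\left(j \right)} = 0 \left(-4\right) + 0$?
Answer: $0$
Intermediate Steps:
$K{\left(j \right)} = 0$ ($K{\left(j \right)} = 0 + 0 = 0$)
$G{\left(3,5 \right)} K{\left(t{\left(-8,\left(6 - 2\right) \left(-3\right) \right)} \right)} = \frac{1}{3} \cdot 0 = 0$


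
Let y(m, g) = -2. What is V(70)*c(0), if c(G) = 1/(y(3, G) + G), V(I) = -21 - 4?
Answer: 25/2 ≈ 12.500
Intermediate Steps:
V(I) = -25
c(G) = 1/(-2 + G)
V(70)*c(0) = -25/(-2 + 0) = -25/(-2) = -25*(-½) = 25/2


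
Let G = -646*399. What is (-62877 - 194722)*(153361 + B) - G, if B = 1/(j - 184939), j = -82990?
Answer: -10584637623565966/267929 ≈ -3.9505e+10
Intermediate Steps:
B = -1/267929 (B = 1/(-82990 - 184939) = 1/(-267929) = -1/267929 ≈ -3.7323e-6)
G = -257754
(-62877 - 194722)*(153361 + B) - G = (-62877 - 194722)*(153361 - 1/267929) - 1*(-257754) = -257599*41089859368/267929 + 257754 = -10584706683337432/267929 + 257754 = -10584637623565966/267929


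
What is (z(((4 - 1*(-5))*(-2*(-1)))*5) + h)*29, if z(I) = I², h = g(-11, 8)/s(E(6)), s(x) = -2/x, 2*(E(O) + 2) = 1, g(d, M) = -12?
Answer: 234639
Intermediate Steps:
E(O) = -3/2 (E(O) = -2 + (½)*1 = -2 + ½ = -3/2)
h = -9 (h = -12/((-2/(-3/2))) = -12/((-2*(-⅔))) = -12/4/3 = -12*¾ = -9)
(z(((4 - 1*(-5))*(-2*(-1)))*5) + h)*29 = ((((4 - 1*(-5))*(-2*(-1)))*5)² - 9)*29 = ((((4 + 5)*2)*5)² - 9)*29 = (((9*2)*5)² - 9)*29 = ((18*5)² - 9)*29 = (90² - 9)*29 = (8100 - 9)*29 = 8091*29 = 234639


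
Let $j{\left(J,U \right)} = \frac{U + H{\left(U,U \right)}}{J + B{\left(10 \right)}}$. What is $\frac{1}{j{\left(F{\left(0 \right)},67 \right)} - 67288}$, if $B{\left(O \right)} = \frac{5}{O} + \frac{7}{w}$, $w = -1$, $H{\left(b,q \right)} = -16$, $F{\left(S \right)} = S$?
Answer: $- \frac{13}{874846} \approx -1.486 \cdot 10^{-5}$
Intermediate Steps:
$B{\left(O \right)} = -7 + \frac{5}{O}$ ($B{\left(O \right)} = \frac{5}{O} + \frac{7}{-1} = \frac{5}{O} + 7 \left(-1\right) = \frac{5}{O} - 7 = -7 + \frac{5}{O}$)
$j{\left(J,U \right)} = \frac{-16 + U}{- \frac{13}{2} + J}$ ($j{\left(J,U \right)} = \frac{U - 16}{J - \left(7 - \frac{5}{10}\right)} = \frac{-16 + U}{J + \left(-7 + 5 \cdot \frac{1}{10}\right)} = \frac{-16 + U}{J + \left(-7 + \frac{1}{2}\right)} = \frac{-16 + U}{J - \frac{13}{2}} = \frac{-16 + U}{- \frac{13}{2} + J}$)
$\frac{1}{j{\left(F{\left(0 \right)},67 \right)} - 67288} = \frac{1}{\frac{2 \left(-16 + 67\right)}{-13 + 2 \cdot 0} - 67288} = \frac{1}{2 \frac{1}{-13 + 0} \cdot 51 - 67288} = \frac{1}{2 \frac{1}{-13} \cdot 51 - 67288} = \frac{1}{2 \left(- \frac{1}{13}\right) 51 - 67288} = \frac{1}{- \frac{102}{13} - 67288} = \frac{1}{- \frac{874846}{13}} = - \frac{13}{874846}$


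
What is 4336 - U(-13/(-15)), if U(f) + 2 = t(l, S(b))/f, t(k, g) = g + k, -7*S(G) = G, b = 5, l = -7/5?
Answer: 394980/91 ≈ 4340.4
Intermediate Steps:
l = -7/5 (l = -7*⅕ = -7/5 ≈ -1.4000)
S(G) = -G/7
U(f) = -2 - 74/(35*f) (U(f) = -2 + (-⅐*5 - 7/5)/f = -2 + (-5/7 - 7/5)/f = -2 - 74/(35*f))
4336 - U(-13/(-15)) = 4336 - (-2 - 74/(35*((-13/(-15))))) = 4336 - (-2 - 74/(35*((-13*(-1/15))))) = 4336 - (-2 - 74/(35*13/15)) = 4336 - (-2 - 74/35*15/13) = 4336 - (-2 - 222/91) = 4336 - 1*(-404/91) = 4336 + 404/91 = 394980/91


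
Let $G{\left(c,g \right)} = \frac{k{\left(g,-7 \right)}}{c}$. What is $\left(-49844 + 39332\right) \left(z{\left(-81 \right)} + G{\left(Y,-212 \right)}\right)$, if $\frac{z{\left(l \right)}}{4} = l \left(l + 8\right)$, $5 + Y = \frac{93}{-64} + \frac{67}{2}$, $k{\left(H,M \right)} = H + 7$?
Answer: $- \frac{143413435968}{577} \approx -2.4855 \cdot 10^{8}$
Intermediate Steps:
$k{\left(H,M \right)} = 7 + H$
$Y = \frac{1731}{64}$ ($Y = -5 + \left(\frac{93}{-64} + \frac{67}{2}\right) = -5 + \left(93 \left(- \frac{1}{64}\right) + 67 \cdot \frac{1}{2}\right) = -5 + \left(- \frac{93}{64} + \frac{67}{2}\right) = -5 + \frac{2051}{64} = \frac{1731}{64} \approx 27.047$)
$G{\left(c,g \right)} = \frac{7 + g}{c}$
$z{\left(l \right)} = 4 l \left(8 + l\right)$ ($z{\left(l \right)} = 4 l \left(l + 8\right) = 4 l \left(8 + l\right)$)
$\left(-49844 + 39332\right) \left(z{\left(-81 \right)} + G{\left(Y,-212 \right)}\right) = \left(-49844 + 39332\right) \left(4 \left(-81\right) \left(8 - 81\right) + \frac{7 - 212}{\frac{1731}{64}}\right) = - 10512 \left(4 \left(-81\right) \left(-73\right) + \frac{64}{1731} \left(-205\right)\right) = - 10512 \left(23652 - \frac{13120}{1731}\right) = \left(-10512\right) \frac{40928492}{1731} = - \frac{143413435968}{577}$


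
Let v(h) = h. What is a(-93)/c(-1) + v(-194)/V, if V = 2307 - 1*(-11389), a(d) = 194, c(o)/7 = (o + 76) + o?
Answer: 639133/1773632 ≈ 0.36035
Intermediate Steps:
c(o) = 532 + 14*o (c(o) = 7*((o + 76) + o) = 7*((76 + o) + o) = 7*(76 + 2*o) = 532 + 14*o)
V = 13696 (V = 2307 + 11389 = 13696)
a(-93)/c(-1) + v(-194)/V = 194/(532 + 14*(-1)) - 194/13696 = 194/(532 - 14) - 194*1/13696 = 194/518 - 97/6848 = 194*(1/518) - 97/6848 = 97/259 - 97/6848 = 639133/1773632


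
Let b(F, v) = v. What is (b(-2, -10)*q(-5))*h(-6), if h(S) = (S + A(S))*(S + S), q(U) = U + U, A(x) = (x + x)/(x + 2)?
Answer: 3600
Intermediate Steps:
A(x) = 2*x/(2 + x) (A(x) = (2*x)/(2 + x) = 2*x/(2 + x))
q(U) = 2*U
h(S) = 2*S*(S + 2*S/(2 + S)) (h(S) = (S + 2*S/(2 + S))*(S + S) = (S + 2*S/(2 + S))*(2*S) = 2*S*(S + 2*S/(2 + S)))
(b(-2, -10)*q(-5))*h(-6) = (-20*(-5))*(2*(-6)²*(4 - 6)/(2 - 6)) = (-10*(-10))*(2*36*(-2)/(-4)) = 100*(2*36*(-¼)*(-2)) = 100*36 = 3600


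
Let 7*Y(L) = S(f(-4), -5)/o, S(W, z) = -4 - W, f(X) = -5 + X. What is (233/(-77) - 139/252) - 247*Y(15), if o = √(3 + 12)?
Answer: -9917/2772 - 247*√15/21 ≈ -49.131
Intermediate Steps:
o = √15 ≈ 3.8730
Y(L) = √15/21 (Y(L) = ((-4 - (-5 - 4))/(√15))/7 = ((-4 - 1*(-9))*(√15/15))/7 = ((-4 + 9)*(√15/15))/7 = (5*(√15/15))/7 = (√15/3)/7 = √15/21)
(233/(-77) - 139/252) - 247*Y(15) = (233/(-77) - 139/252) - 247*√15/21 = (233*(-1/77) - 139*1/252) - 247*√15/21 = (-233/77 - 139/252) - 247*√15/21 = -9917/2772 - 247*√15/21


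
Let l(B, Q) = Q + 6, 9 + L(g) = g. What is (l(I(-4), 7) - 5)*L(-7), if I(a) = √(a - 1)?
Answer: -128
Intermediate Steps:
L(g) = -9 + g
I(a) = √(-1 + a)
l(B, Q) = 6 + Q
(l(I(-4), 7) - 5)*L(-7) = ((6 + 7) - 5)*(-9 - 7) = (13 - 5)*(-16) = 8*(-16) = -128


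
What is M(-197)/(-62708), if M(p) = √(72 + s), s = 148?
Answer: -√55/31354 ≈ -0.00023653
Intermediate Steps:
M(p) = 2*√55 (M(p) = √(72 + 148) = √220 = 2*√55)
M(-197)/(-62708) = (2*√55)/(-62708) = (2*√55)*(-1/62708) = -√55/31354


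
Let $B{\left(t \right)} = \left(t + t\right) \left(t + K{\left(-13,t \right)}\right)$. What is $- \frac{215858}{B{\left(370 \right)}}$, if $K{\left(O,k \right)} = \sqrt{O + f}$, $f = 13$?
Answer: $- \frac{2917}{3700} \approx -0.78838$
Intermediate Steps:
$K{\left(O,k \right)} = \sqrt{13 + O}$ ($K{\left(O,k \right)} = \sqrt{O + 13} = \sqrt{13 + O}$)
$B{\left(t \right)} = 2 t^{2}$ ($B{\left(t \right)} = \left(t + t\right) \left(t + \sqrt{13 - 13}\right) = 2 t \left(t + \sqrt{0}\right) = 2 t \left(t + 0\right) = 2 t t = 2 t^{2}$)
$- \frac{215858}{B{\left(370 \right)}} = - \frac{215858}{2 \cdot 370^{2}} = - \frac{215858}{2 \cdot 136900} = - \frac{215858}{273800} = \left(-215858\right) \frac{1}{273800} = - \frac{2917}{3700}$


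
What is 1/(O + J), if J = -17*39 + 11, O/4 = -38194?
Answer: -1/153428 ≈ -6.5177e-6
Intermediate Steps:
O = -152776 (O = 4*(-38194) = -152776)
J = -652 (J = -663 + 11 = -652)
1/(O + J) = 1/(-152776 - 652) = 1/(-153428) = -1/153428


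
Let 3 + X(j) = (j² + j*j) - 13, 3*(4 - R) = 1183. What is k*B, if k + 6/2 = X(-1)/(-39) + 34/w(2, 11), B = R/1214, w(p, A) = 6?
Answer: -69089/71019 ≈ -0.97282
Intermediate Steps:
R = -1171/3 (R = 4 - ⅓*1183 = 4 - 1183/3 = -1171/3 ≈ -390.33)
B = -1171/3642 (B = -1171/3/1214 = -1171/3*1/1214 = -1171/3642 ≈ -0.32153)
X(j) = -16 + 2*j² (X(j) = -3 + ((j² + j*j) - 13) = -3 + ((j² + j²) - 13) = -3 + (2*j² - 13) = -3 + (-13 + 2*j²) = -16 + 2*j²)
k = 118/39 (k = -3 + ((-16 + 2*(-1)²)/(-39) + 34/6) = -3 + ((-16 + 2*1)*(-1/39) + 34*(⅙)) = -3 + ((-16 + 2)*(-1/39) + 17/3) = -3 + (-14*(-1/39) + 17/3) = -3 + (14/39 + 17/3) = -3 + 235/39 = 118/39 ≈ 3.0256)
k*B = (118/39)*(-1171/3642) = -69089/71019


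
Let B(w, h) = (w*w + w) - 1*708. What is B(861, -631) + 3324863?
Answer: 4066337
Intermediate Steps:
B(w, h) = -708 + w + w² (B(w, h) = (w² + w) - 708 = (w + w²) - 708 = -708 + w + w²)
B(861, -631) + 3324863 = (-708 + 861 + 861²) + 3324863 = (-708 + 861 + 741321) + 3324863 = 741474 + 3324863 = 4066337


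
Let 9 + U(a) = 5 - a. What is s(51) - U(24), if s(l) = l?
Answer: 79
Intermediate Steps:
U(a) = -4 - a (U(a) = -9 + (5 - a) = -4 - a)
s(51) - U(24) = 51 - (-4 - 1*24) = 51 - (-4 - 24) = 51 - 1*(-28) = 51 + 28 = 79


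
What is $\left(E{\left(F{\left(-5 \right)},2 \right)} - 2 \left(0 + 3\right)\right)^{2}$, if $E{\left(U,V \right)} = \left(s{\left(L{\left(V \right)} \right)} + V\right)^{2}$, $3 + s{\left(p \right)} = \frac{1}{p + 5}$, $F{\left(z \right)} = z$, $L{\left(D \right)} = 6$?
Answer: $\frac{391876}{14641} \approx 26.766$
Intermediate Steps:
$s{\left(p \right)} = -3 + \frac{1}{5 + p}$ ($s{\left(p \right)} = -3 + \frac{1}{p + 5} = -3 + \frac{1}{5 + p}$)
$E{\left(U,V \right)} = \left(- \frac{32}{11} + V\right)^{2}$ ($E{\left(U,V \right)} = \left(\frac{-14 - 18}{5 + 6} + V\right)^{2} = \left(\frac{-14 - 18}{11} + V\right)^{2} = \left(\frac{1}{11} \left(-32\right) + V\right)^{2} = \left(- \frac{32}{11} + V\right)^{2}$)
$\left(E{\left(F{\left(-5 \right)},2 \right)} - 2 \left(0 + 3\right)\right)^{2} = \left(\frac{\left(-32 + 11 \cdot 2\right)^{2}}{121} - 2 \left(0 + 3\right)\right)^{2} = \left(\frac{\left(-32 + 22\right)^{2}}{121} - 6\right)^{2} = \left(\frac{\left(-10\right)^{2}}{121} - 6\right)^{2} = \left(\frac{1}{121} \cdot 100 - 6\right)^{2} = \left(\frac{100}{121} - 6\right)^{2} = \left(- \frac{626}{121}\right)^{2} = \frac{391876}{14641}$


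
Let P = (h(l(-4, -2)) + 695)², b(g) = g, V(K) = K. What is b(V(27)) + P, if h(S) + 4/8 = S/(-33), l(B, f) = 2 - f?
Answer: 2100414853/4356 ≈ 4.8219e+5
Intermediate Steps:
h(S) = -½ - S/33 (h(S) = -½ + S/(-33) = -½ + S*(-1/33) = -½ - S/33)
P = 2100297241/4356 (P = ((-½ - (2 - 1*(-2))/33) + 695)² = ((-½ - (2 + 2)/33) + 695)² = ((-½ - 1/33*4) + 695)² = ((-½ - 4/33) + 695)² = (-41/66 + 695)² = (45829/66)² = 2100297241/4356 ≈ 4.8216e+5)
b(V(27)) + P = 27 + 2100297241/4356 = 2100414853/4356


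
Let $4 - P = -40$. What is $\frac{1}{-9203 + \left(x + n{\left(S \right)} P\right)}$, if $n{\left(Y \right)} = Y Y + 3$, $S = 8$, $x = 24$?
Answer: $- \frac{1}{6231} \approx -0.00016049$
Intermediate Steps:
$P = 44$ ($P = 4 - -40 = 4 + 40 = 44$)
$n{\left(Y \right)} = 3 + Y^{2}$ ($n{\left(Y \right)} = Y^{2} + 3 = 3 + Y^{2}$)
$\frac{1}{-9203 + \left(x + n{\left(S \right)} P\right)} = \frac{1}{-9203 + \left(24 + \left(3 + 8^{2}\right) 44\right)} = \frac{1}{-9203 + \left(24 + \left(3 + 64\right) 44\right)} = \frac{1}{-9203 + \left(24 + 67 \cdot 44\right)} = \frac{1}{-9203 + \left(24 + 2948\right)} = \frac{1}{-9203 + 2972} = \frac{1}{-6231} = - \frac{1}{6231}$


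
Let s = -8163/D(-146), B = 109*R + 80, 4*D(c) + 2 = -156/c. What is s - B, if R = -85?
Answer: 752044/17 ≈ 44238.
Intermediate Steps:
D(c) = -½ - 39/c (D(c) = -½ + (-156/c)/4 = -½ - 39/c)
B = -9185 (B = 109*(-85) + 80 = -9265 + 80 = -9185)
s = 595899/17 (s = -8163*(-292/(-78 - 1*(-146))) = -8163*(-292/(-78 + 146)) = -8163/((½)*(-1/146)*68) = -8163/(-17/73) = -8163*(-73/17) = 595899/17 ≈ 35053.)
s - B = 595899/17 - 1*(-9185) = 595899/17 + 9185 = 752044/17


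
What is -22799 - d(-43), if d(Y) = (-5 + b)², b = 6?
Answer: -22800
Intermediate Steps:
d(Y) = 1 (d(Y) = (-5 + 6)² = 1² = 1)
-22799 - d(-43) = -22799 - 1*1 = -22799 - 1 = -22800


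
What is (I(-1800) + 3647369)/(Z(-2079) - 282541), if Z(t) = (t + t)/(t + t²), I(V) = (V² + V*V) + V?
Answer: -10520466191/293560100 ≈ -35.838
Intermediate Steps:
I(V) = V + 2*V² (I(V) = (V² + V²) + V = 2*V² + V = V + 2*V²)
Z(t) = 2*t/(t + t²) (Z(t) = (2*t)/(t + t²) = 2*t/(t + t²))
(I(-1800) + 3647369)/(Z(-2079) - 282541) = (-1800*(1 + 2*(-1800)) + 3647369)/(2/(1 - 2079) - 282541) = (-1800*(1 - 3600) + 3647369)/(2/(-2078) - 282541) = (-1800*(-3599) + 3647369)/(2*(-1/2078) - 282541) = (6478200 + 3647369)/(-1/1039 - 282541) = 10125569/(-293560100/1039) = 10125569*(-1039/293560100) = -10520466191/293560100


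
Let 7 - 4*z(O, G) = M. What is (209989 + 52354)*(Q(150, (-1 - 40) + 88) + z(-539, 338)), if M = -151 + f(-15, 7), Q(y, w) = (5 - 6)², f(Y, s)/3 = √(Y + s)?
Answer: 21249783/2 - 787029*I*√2/2 ≈ 1.0625e+7 - 5.5651e+5*I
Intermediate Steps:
f(Y, s) = 3*√(Y + s)
Q(y, w) = 1 (Q(y, w) = (-1)² = 1)
M = -151 + 6*I*√2 (M = -151 + 3*√(-15 + 7) = -151 + 3*√(-8) = -151 + 3*(2*I*√2) = -151 + 6*I*√2 ≈ -151.0 + 8.4853*I)
z(O, G) = 79/2 - 3*I*√2/2 (z(O, G) = 7/4 - (-151 + 6*I*√2)/4 = 7/4 + (151/4 - 3*I*√2/2) = 79/2 - 3*I*√2/2)
(209989 + 52354)*(Q(150, (-1 - 40) + 88) + z(-539, 338)) = (209989 + 52354)*(1 + (79/2 - 3*I*√2/2)) = 262343*(81/2 - 3*I*√2/2) = 21249783/2 - 787029*I*√2/2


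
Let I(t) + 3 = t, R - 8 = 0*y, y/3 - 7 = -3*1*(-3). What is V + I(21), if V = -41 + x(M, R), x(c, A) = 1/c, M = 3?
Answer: -68/3 ≈ -22.667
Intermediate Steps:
y = 48 (y = 21 + 3*(-3*1*(-3)) = 21 + 3*(-3*(-3)) = 21 + 3*9 = 21 + 27 = 48)
R = 8 (R = 8 + 0*48 = 8 + 0 = 8)
I(t) = -3 + t
V = -122/3 (V = -41 + 1/3 = -41 + ⅓ = -122/3 ≈ -40.667)
V + I(21) = -122/3 + (-3 + 21) = -122/3 + 18 = -68/3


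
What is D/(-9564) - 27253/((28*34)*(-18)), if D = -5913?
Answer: 30164405/13657392 ≈ 2.2086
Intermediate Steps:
D/(-9564) - 27253/((28*34)*(-18)) = -5913/(-9564) - 27253/((28*34)*(-18)) = -5913*(-1/9564) - 27253/(952*(-18)) = 1971/3188 - 27253/(-17136) = 1971/3188 - 27253*(-1/17136) = 1971/3188 + 27253/17136 = 30164405/13657392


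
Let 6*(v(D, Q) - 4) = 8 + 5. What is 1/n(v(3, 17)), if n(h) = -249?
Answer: -1/249 ≈ -0.0040161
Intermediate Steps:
v(D, Q) = 37/6 (v(D, Q) = 4 + (8 + 5)/6 = 4 + (⅙)*13 = 4 + 13/6 = 37/6)
1/n(v(3, 17)) = 1/(-249) = -1/249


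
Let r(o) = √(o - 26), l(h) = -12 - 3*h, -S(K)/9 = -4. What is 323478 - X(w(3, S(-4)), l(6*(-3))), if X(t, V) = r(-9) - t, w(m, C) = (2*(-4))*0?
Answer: 323478 - I*√35 ≈ 3.2348e+5 - 5.9161*I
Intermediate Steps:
S(K) = 36 (S(K) = -9*(-4) = 36)
r(o) = √(-26 + o)
w(m, C) = 0 (w(m, C) = -8*0 = 0)
X(t, V) = -t + I*√35 (X(t, V) = √(-26 - 9) - t = √(-35) - t = I*√35 - t = -t + I*√35)
323478 - X(w(3, S(-4)), l(6*(-3))) = 323478 - (-1*0 + I*√35) = 323478 - (0 + I*√35) = 323478 - I*√35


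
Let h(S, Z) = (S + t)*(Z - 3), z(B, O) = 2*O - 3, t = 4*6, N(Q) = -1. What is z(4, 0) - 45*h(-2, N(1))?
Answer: 3957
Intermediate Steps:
t = 24
z(B, O) = -3 + 2*O
h(S, Z) = (-3 + Z)*(24 + S) (h(S, Z) = (S + 24)*(Z - 3) = (24 + S)*(-3 + Z) = (-3 + Z)*(24 + S))
z(4, 0) - 45*h(-2, N(1)) = (-3 + 2*0) - 45*(-72 - 3*(-2) + 24*(-1) - 2*(-1)) = (-3 + 0) - 45*(-72 + 6 - 24 + 2) = -3 - 45*(-88) = -3 + 3960 = 3957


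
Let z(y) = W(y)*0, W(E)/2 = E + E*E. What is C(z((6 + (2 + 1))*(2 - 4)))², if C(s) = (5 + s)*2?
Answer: 100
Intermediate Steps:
W(E) = 2*E + 2*E² (W(E) = 2*(E + E*E) = 2*(E + E²) = 2*E + 2*E²)
z(y) = 0 (z(y) = (2*y*(1 + y))*0 = 0)
C(s) = 10 + 2*s
C(z((6 + (2 + 1))*(2 - 4)))² = (10 + 2*0)² = (10 + 0)² = 10² = 100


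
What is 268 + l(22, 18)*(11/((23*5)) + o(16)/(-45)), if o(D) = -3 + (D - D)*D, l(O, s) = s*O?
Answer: 38212/115 ≈ 332.28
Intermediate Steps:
l(O, s) = O*s
o(D) = -3 (o(D) = -3 + 0*D = -3 + 0 = -3)
268 + l(22, 18)*(11/((23*5)) + o(16)/(-45)) = 268 + (22*18)*(11/((23*5)) - 3/(-45)) = 268 + 396*(11/115 - 3*(-1/45)) = 268 + 396*(11*(1/115) + 1/15) = 268 + 396*(11/115 + 1/15) = 268 + 396*(56/345) = 268 + 7392/115 = 38212/115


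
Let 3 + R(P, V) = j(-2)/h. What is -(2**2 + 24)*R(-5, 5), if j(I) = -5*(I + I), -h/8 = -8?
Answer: 301/4 ≈ 75.250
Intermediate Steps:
h = 64 (h = -8*(-8) = 64)
j(I) = -10*I
R(P, V) = -43/16 (R(P, V) = -3 - 10*(-2)/64 = -3 + 20*(1/64) = -3 + 5/16 = -43/16)
-(2**2 + 24)*R(-5, 5) = -(2**2 + 24)*(-43)/16 = -(4 + 24)*(-43)/16 = -28*(-43)/16 = -1*(-301/4) = 301/4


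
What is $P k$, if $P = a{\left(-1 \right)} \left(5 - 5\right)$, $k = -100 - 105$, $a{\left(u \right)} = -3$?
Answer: $0$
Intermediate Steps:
$k = -205$
$P = 0$ ($P = - 3 \left(5 - 5\right) = \left(-3\right) 0 = 0$)
$P k = 0 \left(-205\right) = 0$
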